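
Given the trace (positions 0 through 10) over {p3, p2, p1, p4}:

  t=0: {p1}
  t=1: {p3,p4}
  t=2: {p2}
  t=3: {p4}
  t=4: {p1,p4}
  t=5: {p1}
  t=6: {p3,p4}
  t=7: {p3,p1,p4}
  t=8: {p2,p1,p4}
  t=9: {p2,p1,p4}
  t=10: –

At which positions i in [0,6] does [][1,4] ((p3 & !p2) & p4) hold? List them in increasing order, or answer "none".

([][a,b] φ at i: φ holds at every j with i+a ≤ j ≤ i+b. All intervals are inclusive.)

none

Evaluate at each i in [0,6]:
  i=0: ✗ (fails at j=2)
  i=1: ✗ (fails at j=2)
  i=2: ✗ (fails at j=3)
  i=3: ✗ (fails at j=4)
  i=4: ✗ (fails at j=5)
  i=5: ✗ (fails at j=8)
  i=6: ✗ (fails at j=8)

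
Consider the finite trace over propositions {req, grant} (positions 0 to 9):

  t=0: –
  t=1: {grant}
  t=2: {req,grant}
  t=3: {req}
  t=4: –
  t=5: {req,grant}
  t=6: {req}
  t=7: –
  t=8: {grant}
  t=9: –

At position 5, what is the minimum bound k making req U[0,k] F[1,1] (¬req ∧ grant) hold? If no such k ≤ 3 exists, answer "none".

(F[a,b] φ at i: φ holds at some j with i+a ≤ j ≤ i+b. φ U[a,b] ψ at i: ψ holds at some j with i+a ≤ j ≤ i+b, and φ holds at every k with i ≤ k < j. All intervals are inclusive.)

2

Need earliest j ≥ 5 with F[1,1] (¬req ∧ grant), and req at every k in [5,j-1].
  j=5: rhs fails.
  j=6: rhs fails.
  j=7: rhs holds; lhs holds on [5,6]. k = 2.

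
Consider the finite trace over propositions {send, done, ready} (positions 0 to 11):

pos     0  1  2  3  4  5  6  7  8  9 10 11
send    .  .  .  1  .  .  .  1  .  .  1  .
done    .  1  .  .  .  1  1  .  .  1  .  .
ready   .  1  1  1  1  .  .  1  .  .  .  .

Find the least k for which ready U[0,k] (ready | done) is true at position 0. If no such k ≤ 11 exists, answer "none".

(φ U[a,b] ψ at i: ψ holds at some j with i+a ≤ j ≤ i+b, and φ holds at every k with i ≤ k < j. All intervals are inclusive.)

Need earliest j ≥ 0 with (ready | done), and ready at every k in [0,j-1].
  j=0: rhs fails.
  j=1: rhs holds but lhs fails at k=0.
  j=2: rhs holds but lhs fails at k=0.
  j=3: rhs holds but lhs fails at k=0.
  j=4: rhs holds but lhs fails at k=0.
  j=5: rhs holds but lhs fails at k=0.
  j=6: rhs holds but lhs fails at k=0.
  j=7: rhs holds but lhs fails at k=0.
  j=8: rhs fails.
  j=9: rhs holds but lhs fails at k=0.
  j=10: rhs fails.
  j=11: rhs fails.
No witness within the range → none.

none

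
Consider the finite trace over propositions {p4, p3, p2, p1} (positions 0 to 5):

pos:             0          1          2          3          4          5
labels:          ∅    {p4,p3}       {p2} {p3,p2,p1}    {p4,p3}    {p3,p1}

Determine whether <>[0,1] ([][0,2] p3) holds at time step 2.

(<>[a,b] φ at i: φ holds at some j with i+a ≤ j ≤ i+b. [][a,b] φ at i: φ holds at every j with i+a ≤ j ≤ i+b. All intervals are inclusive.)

Yes

Check [][0,2] p3 at each j in [2,3]:
  j=2: fails at 2
  j=3: holds on [3,5]
Found at j=3 → formula holds.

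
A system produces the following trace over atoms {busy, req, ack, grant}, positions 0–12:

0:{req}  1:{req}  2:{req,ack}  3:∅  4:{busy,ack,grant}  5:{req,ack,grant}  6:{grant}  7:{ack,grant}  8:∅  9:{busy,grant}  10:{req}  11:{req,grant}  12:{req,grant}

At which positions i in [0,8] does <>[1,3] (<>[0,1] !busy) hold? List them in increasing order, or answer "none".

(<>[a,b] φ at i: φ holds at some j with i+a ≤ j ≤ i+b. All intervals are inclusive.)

0, 1, 2, 3, 4, 5, 6, 7, 8

Evaluate at each i in [0,8]:
  i=0: ✓ (witness j=1)
  i=1: ✓ (witness j=2)
  i=2: ✓ (witness j=3)
  i=3: ✓ (witness j=4)
  i=4: ✓ (witness j=5)
  i=5: ✓ (witness j=6)
  i=6: ✓ (witness j=7)
  i=7: ✓ (witness j=8)
  i=8: ✓ (witness j=9)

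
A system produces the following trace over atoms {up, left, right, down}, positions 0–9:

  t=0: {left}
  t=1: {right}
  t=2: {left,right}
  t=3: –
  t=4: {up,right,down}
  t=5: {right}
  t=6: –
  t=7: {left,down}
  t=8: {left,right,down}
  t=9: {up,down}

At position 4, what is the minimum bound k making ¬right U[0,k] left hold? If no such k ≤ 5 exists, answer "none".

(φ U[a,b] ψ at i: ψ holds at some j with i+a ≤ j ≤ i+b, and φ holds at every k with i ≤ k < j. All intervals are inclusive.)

Need earliest j ≥ 4 with left, and ¬right at every k in [4,j-1].
  j=4: rhs fails.
  j=5: rhs fails.
  j=6: rhs fails.
  j=7: rhs holds but lhs fails at k=4.
  j=8: rhs holds but lhs fails at k=4.
  j=9: rhs fails.
No witness within the range → none.

none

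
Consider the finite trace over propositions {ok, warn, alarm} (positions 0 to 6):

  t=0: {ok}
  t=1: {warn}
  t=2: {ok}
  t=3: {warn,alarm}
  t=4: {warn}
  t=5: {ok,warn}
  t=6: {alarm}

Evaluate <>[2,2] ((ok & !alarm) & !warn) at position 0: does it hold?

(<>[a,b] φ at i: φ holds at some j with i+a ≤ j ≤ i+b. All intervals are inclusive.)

Yes

Check ((ok & !alarm) & !warn) at each j in [2,2]:
  j=2: true
Found at j=2 → formula holds.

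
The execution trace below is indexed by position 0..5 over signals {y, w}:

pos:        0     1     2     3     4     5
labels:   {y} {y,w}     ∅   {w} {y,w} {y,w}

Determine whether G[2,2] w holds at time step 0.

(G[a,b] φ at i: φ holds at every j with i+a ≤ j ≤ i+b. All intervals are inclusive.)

Check w at every j in [2,2]:
  j=2: false
Fails at j=2 → formula fails.

No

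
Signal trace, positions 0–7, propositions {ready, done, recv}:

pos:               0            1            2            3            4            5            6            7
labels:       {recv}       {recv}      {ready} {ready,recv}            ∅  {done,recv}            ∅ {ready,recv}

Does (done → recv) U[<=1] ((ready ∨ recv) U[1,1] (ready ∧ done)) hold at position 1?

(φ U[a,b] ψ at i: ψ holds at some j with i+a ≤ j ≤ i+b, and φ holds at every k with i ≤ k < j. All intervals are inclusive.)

No

Need some j in [1,2] with ((ready ∨ recv) U[1,1] (ready ∧ done)), and (done → recv) at every k in [1,j-1].
  j=1: ((ready ∨ recv) U[1,1] (ready ∧ done)) — fails.
  j=2: ((ready ∨ recv) U[1,1] (ready ∧ done)) — fails.
No j in the window works → until fails.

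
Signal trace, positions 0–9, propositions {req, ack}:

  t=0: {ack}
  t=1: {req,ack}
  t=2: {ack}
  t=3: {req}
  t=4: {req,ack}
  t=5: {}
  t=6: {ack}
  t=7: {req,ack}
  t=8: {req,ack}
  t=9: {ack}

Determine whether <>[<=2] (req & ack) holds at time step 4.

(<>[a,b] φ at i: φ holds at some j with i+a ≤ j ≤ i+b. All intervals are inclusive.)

Holds

Check (req & ack) at each j in [4,6]:
  j=4: true
  j=5: false
  j=6: false
Found at j=4 → formula holds.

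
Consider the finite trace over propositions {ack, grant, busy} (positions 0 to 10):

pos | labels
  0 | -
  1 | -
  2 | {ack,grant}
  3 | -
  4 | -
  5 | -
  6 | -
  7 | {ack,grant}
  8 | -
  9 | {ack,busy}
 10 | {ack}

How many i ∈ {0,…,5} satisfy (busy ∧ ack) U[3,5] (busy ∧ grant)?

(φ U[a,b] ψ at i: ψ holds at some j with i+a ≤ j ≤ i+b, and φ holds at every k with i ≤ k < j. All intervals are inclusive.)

0

Evaluate at each i in [0,5]:
  i=0: ✗ (no rhs in [3,5])
  i=1: ✗ (no rhs in [4,6])
  i=2: ✗ (no rhs in [5,7])
  i=3: ✗ (no rhs in [6,8])
  i=4: ✗ (no rhs in [7,9])
  i=5: ✗ (no rhs in [8,10])
Positions where it holds: {} → 0.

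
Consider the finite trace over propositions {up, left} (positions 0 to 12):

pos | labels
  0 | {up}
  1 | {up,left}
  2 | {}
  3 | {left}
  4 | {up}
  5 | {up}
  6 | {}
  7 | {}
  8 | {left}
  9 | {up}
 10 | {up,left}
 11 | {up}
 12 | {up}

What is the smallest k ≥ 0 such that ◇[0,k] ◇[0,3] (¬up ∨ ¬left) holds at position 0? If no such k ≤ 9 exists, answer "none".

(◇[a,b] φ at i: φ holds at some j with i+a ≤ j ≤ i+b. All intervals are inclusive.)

0

Scan j = 0,1,… for ◇[0,3] (¬up ∨ ¬left):
  j=0: holds
First hit at j=0, so smallest k = 0-0 = 0.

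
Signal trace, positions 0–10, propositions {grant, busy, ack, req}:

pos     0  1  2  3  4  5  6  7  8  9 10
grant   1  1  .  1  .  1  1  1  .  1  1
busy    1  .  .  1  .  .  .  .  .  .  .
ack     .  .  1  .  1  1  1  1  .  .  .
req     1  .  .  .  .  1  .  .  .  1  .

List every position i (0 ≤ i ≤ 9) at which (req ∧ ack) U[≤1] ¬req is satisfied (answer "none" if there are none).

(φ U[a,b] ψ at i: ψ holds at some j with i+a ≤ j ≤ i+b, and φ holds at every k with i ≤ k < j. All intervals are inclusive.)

1, 2, 3, 4, 5, 6, 7, 8

Evaluate at each i in [0,9]:
  i=0: ✗ (lhs fails at k=0 before rhs at j=1)
  i=1: ✓ (rhs at j=1)
  i=2: ✓ (rhs at j=2)
  i=3: ✓ (rhs at j=3)
  i=4: ✓ (rhs at j=4)
  i=5: ✓ (rhs at j=6; lhs holds on [5,5])
  i=6: ✓ (rhs at j=6)
  i=7: ✓ (rhs at j=7)
  i=8: ✓ (rhs at j=8)
  i=9: ✗ (lhs fails at k=9 before rhs at j=10)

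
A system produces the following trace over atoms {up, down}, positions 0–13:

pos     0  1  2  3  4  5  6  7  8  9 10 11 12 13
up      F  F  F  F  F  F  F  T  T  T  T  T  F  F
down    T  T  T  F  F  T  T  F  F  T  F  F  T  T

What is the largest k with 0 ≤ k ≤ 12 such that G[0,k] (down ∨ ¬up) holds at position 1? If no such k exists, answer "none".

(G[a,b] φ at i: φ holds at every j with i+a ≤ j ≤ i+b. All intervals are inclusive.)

(down ∨ ¬up) must hold from j=1 onward; find where it first fails.
  j=1: holds
  j=2: holds
  j=3: holds
  j=4: holds
  j=5: holds
  j=6: holds
  j=7: fails
Holds on [1,6], so largest k = 5.

5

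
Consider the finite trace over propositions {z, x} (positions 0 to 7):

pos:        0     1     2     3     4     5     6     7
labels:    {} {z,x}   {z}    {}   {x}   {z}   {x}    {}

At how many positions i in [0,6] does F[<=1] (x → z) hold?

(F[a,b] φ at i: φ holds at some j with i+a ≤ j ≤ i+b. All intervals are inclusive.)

Evaluate at each i in [0,6]:
  i=0: ✓ (witness j=0)
  i=1: ✓ (witness j=1)
  i=2: ✓ (witness j=2)
  i=3: ✓ (witness j=3)
  i=4: ✓ (witness j=5)
  i=5: ✓ (witness j=5)
  i=6: ✓ (witness j=7)
Positions where it holds: {0, 1, 2, 3, 4, 5, 6} → 7.

7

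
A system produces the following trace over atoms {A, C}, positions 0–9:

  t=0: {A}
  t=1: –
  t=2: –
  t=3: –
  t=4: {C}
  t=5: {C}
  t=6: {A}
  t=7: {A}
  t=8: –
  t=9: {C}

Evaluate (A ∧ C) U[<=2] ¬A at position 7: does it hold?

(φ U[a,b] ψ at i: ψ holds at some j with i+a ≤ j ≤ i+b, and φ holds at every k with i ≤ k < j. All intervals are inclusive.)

No

Need some j in [7,9] with ¬A, and (A ∧ C) at every k in [7,j-1].
  j=7: ¬A false.
  j=8: ¬A holds, but (A ∧ C) fails at k=7 → not this j.
  j=9: ¬A holds, but (A ∧ C) fails at k=7 → not this j.
No j in the window works → until fails.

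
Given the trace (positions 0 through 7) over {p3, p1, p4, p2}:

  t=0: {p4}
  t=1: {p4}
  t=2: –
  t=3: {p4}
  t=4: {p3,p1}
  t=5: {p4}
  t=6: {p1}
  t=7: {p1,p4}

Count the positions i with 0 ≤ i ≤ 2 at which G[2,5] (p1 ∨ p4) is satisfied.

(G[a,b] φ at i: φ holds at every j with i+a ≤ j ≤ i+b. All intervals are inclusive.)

2

Evaluate at each i in [0,2]:
  i=0: ✗ (fails at j=2)
  i=1: ✓ (all of [3,6])
  i=2: ✓ (all of [4,7])
Positions where it holds: {1, 2} → 2.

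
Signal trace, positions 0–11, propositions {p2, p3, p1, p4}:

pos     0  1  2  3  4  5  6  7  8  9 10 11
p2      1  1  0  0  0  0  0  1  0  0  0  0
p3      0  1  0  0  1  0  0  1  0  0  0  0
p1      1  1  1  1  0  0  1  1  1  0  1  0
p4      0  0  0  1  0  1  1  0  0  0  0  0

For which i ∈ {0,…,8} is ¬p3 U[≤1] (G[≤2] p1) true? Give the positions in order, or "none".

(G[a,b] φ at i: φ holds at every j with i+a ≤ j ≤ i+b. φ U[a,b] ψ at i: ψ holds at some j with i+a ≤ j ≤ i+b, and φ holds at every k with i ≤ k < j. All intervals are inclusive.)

Evaluate at each i in [0,8]:
  i=0: ✓ (rhs at j=0)
  i=1: ✓ (rhs at j=1)
  i=2: ✗ (no rhs in [2,3])
  i=3: ✗ (no rhs in [3,4])
  i=4: ✗ (no rhs in [4,5])
  i=5: ✓ (rhs at j=6; lhs holds on [5,5])
  i=6: ✓ (rhs at j=6)
  i=7: ✗ (no rhs in [7,8])
  i=8: ✗ (no rhs in [8,9])

0, 1, 5, 6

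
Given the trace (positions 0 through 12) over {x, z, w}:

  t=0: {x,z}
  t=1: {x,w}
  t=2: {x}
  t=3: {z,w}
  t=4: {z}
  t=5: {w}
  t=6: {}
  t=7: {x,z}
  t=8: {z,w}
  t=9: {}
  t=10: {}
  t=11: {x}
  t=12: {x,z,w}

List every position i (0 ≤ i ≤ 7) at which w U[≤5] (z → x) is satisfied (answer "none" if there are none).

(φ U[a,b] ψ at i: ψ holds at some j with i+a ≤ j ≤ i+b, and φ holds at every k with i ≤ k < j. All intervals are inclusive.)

Evaluate at each i in [0,7]:
  i=0: ✓ (rhs at j=0)
  i=1: ✓ (rhs at j=1)
  i=2: ✓ (rhs at j=2)
  i=3: ✗ (lhs fails at k=4 before rhs at j=5)
  i=4: ✗ (lhs fails at k=4 before rhs at j=5)
  i=5: ✓ (rhs at j=5)
  i=6: ✓ (rhs at j=6)
  i=7: ✓ (rhs at j=7)

0, 1, 2, 5, 6, 7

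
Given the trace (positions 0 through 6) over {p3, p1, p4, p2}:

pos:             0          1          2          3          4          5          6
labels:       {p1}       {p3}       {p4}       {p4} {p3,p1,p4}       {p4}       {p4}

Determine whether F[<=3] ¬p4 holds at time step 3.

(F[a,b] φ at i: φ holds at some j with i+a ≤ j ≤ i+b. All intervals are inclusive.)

Check ¬p4 at each j in [3,6]:
  j=3: false
  j=4: false
  j=5: false
  j=6: false
No position in the window satisfies it → formula fails.

Does not hold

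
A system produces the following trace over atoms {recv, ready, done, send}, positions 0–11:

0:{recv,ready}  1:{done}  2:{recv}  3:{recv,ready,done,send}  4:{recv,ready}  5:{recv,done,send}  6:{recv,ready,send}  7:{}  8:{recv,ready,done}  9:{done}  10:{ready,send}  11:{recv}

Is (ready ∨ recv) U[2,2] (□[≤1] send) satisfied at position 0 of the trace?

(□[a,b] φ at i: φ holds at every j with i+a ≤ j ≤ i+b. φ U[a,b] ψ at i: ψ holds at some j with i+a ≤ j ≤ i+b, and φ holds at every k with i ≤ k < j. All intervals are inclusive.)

Need some j in [2,2] with □[≤1] send, and (ready ∨ recv) at every k in [0,j-1].
  j=2: □[≤1] send — fails at 2.
No j in the window works → until fails.

No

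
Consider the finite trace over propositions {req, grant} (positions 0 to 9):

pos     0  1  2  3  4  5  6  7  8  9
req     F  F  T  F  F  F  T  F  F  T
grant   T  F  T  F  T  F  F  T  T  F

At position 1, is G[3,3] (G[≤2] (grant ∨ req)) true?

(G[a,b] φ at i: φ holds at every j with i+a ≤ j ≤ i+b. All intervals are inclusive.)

Check G[≤2] (grant ∨ req) at every j in [4,4]:
  j=4: fails at 5
Fails at j=4 → formula fails.

No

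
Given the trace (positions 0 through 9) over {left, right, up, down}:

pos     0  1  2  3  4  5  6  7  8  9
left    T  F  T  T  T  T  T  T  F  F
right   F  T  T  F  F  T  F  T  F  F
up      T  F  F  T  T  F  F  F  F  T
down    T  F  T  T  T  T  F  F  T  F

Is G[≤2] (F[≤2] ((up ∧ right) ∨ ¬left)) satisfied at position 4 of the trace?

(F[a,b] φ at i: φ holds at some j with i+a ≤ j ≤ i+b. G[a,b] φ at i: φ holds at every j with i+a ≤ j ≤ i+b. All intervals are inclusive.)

Does not hold

Check F[≤2] ((up ∧ right) ∨ ¬left) at every j in [4,6]:
  j=4: fails (none in [4,6])
  j=5: fails (none in [5,7])
  j=6: holds (witness at 8)
Fails at j=4 → formula fails.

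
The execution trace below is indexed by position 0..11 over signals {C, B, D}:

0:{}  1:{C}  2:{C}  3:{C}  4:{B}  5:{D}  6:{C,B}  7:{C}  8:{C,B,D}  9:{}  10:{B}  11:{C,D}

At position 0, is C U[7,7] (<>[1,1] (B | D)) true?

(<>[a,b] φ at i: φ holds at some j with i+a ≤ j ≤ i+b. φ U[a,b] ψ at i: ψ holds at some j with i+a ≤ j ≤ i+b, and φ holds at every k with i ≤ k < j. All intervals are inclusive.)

Need some j in [7,7] with <>[1,1] (B | D), and C at every k in [0,j-1].
  j=7: <>[1,1] (B | D) holds, but C fails at k=0 → not this j.
No j in the window works → until fails.

Does not hold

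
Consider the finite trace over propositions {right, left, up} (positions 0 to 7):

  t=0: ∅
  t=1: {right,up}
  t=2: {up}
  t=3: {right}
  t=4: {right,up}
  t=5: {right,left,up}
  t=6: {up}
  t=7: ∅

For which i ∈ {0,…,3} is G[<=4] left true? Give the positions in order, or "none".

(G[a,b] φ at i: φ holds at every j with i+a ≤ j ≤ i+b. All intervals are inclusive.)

Evaluate at each i in [0,3]:
  i=0: ✗ (fails at j=0)
  i=1: ✗ (fails at j=1)
  i=2: ✗ (fails at j=2)
  i=3: ✗ (fails at j=3)

none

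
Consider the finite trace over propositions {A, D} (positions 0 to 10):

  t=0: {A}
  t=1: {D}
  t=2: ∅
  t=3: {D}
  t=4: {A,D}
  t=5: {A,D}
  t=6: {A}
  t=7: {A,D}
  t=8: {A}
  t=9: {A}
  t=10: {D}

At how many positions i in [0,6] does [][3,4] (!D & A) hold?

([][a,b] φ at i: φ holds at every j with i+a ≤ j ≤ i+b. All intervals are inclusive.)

1

Evaluate at each i in [0,6]:
  i=0: ✗ (fails at j=3)
  i=1: ✗ (fails at j=4)
  i=2: ✗ (fails at j=5)
  i=3: ✗ (fails at j=7)
  i=4: ✗ (fails at j=7)
  i=5: ✓ (all of [8,9])
  i=6: ✗ (fails at j=10)
Positions where it holds: {5} → 1.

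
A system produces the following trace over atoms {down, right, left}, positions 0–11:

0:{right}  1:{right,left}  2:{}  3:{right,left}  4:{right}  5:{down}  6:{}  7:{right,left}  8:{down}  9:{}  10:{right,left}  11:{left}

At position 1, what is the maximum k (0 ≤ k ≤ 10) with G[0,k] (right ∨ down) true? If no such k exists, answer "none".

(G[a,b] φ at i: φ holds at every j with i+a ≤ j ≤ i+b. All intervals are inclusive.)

0

(right ∨ down) must hold from j=1 onward; find where it first fails.
  j=1: holds
  j=2: fails
Holds on [1,1], so largest k = 0.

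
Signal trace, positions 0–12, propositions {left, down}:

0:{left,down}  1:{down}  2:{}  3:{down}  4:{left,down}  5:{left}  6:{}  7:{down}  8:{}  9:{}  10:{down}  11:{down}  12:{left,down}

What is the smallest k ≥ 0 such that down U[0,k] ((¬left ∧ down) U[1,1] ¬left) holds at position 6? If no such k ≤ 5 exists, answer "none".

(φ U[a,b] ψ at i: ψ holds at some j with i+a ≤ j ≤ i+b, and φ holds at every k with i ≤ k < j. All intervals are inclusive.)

none

Need earliest j ≥ 6 with ((¬left ∧ down) U[1,1] ¬left), and down at every k in [6,j-1].
  j=6: rhs fails.
  j=7: rhs holds but lhs fails at k=6.
  j=8: rhs fails.
  j=9: rhs fails.
  j=10: rhs holds but lhs fails at k=6.
  j=11: rhs fails.
No witness within the range → none.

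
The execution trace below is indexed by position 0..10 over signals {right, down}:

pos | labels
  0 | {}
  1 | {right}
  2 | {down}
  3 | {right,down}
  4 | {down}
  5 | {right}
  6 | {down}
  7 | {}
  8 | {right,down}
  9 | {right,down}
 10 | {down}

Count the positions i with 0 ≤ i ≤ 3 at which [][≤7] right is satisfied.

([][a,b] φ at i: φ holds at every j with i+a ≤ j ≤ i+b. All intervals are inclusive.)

0

Evaluate at each i in [0,3]:
  i=0: ✗ (fails at j=0)
  i=1: ✗ (fails at j=2)
  i=2: ✗ (fails at j=2)
  i=3: ✗ (fails at j=4)
Positions where it holds: {} → 0.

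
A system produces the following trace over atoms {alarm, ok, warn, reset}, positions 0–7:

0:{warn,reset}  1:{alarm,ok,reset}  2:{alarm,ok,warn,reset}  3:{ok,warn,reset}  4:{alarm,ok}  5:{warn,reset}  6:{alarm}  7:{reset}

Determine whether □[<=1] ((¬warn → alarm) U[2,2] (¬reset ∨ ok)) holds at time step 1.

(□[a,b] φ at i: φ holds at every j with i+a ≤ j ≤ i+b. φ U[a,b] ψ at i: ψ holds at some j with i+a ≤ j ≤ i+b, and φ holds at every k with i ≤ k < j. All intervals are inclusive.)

Check ((¬warn → alarm) U[2,2] (¬reset ∨ ok)) at every j in [1,2]:
  j=1: holds
  j=2: holds
All positions satisfy it → formula holds.

Yes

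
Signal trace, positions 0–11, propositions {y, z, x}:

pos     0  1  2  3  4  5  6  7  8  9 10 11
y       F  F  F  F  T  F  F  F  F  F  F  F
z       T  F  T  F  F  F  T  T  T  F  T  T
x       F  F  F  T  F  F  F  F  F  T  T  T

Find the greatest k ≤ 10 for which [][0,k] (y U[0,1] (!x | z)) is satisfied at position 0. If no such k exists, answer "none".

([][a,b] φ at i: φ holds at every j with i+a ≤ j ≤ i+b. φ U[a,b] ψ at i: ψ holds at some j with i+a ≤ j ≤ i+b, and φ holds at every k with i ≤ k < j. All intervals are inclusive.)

2

(y U[0,1] (!x | z)) must hold from j=0 onward; find where it first fails.
  j=0: holds
  j=1: holds
  j=2: holds
  j=3: fails
Holds on [0,2], so largest k = 2.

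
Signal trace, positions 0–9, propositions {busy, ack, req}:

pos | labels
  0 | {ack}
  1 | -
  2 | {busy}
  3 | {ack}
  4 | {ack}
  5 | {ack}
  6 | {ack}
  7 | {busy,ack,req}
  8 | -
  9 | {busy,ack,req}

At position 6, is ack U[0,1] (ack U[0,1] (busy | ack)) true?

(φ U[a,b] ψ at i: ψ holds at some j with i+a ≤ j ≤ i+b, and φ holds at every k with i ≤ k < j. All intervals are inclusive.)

Need some j in [6,7] with (ack U[0,1] (busy | ack)), and ack at every k in [6,j-1].
  j=6: (ack U[0,1] (busy | ack)) holds; no prefix to check → satisfied.

Yes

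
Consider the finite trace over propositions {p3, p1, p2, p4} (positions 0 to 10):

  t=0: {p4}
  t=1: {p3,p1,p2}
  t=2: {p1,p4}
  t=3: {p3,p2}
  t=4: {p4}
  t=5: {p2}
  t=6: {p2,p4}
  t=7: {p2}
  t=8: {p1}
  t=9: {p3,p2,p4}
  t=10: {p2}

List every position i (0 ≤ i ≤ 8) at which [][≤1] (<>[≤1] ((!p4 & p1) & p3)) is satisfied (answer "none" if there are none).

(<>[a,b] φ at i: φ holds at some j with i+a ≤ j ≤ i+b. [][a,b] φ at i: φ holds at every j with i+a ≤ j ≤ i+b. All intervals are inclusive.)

Evaluate at each i in [0,8]:
  i=0: ✓ (all of [0,1])
  i=1: ✗ (fails at j=2)
  i=2: ✗ (fails at j=2)
  i=3: ✗ (fails at j=3)
  i=4: ✗ (fails at j=4)
  i=5: ✗ (fails at j=5)
  i=6: ✗ (fails at j=6)
  i=7: ✗ (fails at j=7)
  i=8: ✗ (fails at j=8)

0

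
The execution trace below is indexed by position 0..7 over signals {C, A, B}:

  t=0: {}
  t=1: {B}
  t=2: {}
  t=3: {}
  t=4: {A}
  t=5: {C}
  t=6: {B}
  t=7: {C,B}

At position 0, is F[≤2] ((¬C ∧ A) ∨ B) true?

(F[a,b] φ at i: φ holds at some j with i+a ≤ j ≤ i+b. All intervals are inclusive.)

Check ((¬C ∧ A) ∨ B) at each j in [0,2]:
  j=0: false
  j=1: true
  j=2: false
Found at j=1 → formula holds.

Holds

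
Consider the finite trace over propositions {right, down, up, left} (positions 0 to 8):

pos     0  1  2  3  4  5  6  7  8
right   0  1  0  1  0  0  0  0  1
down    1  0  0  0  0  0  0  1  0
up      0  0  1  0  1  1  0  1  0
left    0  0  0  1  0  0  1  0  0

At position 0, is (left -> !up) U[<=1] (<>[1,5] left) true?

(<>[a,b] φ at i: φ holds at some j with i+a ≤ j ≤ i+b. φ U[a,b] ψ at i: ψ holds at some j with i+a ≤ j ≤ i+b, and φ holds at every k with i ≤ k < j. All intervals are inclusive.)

True

Need some j in [0,1] with <>[1,5] left, and (left -> !up) at every k in [0,j-1].
  j=0: <>[1,5] left holds; no prefix to check → satisfied.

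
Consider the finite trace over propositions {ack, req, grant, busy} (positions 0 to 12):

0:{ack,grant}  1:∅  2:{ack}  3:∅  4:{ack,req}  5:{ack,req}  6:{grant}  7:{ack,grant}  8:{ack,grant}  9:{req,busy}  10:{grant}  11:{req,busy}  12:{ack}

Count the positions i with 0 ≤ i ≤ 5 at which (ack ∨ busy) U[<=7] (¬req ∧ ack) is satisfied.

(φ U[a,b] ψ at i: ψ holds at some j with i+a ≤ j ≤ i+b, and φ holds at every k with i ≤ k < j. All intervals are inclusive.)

Evaluate at each i in [0,5]:
  i=0: ✓ (rhs at j=0)
  i=1: ✗ (lhs fails at k=1 before rhs at j=2)
  i=2: ✓ (rhs at j=2)
  i=3: ✗ (lhs fails at k=3 before rhs at j=7)
  i=4: ✗ (lhs fails at k=6 before rhs at j=7)
  i=5: ✗ (lhs fails at k=6 before rhs at j=7)
Positions where it holds: {0, 2} → 2.

2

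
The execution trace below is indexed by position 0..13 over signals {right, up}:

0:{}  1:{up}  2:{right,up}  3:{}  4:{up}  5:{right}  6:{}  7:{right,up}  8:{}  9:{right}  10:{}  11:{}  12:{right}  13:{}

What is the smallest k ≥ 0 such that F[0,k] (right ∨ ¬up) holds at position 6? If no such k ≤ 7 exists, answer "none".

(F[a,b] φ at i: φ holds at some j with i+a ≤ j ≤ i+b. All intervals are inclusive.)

Scan j = 6,7,… for (right ∨ ¬up):
  j=6: holds
First hit at j=6, so smallest k = 6-6 = 0.

0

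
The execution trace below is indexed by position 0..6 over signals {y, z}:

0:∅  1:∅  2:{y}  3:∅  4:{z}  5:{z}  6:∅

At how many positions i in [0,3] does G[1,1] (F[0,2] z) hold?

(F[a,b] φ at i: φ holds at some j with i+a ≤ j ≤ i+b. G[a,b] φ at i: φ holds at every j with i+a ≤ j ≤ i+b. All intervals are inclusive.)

3

Evaluate at each i in [0,3]:
  i=0: ✗ (fails at j=1)
  i=1: ✓ (all of [2,2])
  i=2: ✓ (all of [3,3])
  i=3: ✓ (all of [4,4])
Positions where it holds: {1, 2, 3} → 3.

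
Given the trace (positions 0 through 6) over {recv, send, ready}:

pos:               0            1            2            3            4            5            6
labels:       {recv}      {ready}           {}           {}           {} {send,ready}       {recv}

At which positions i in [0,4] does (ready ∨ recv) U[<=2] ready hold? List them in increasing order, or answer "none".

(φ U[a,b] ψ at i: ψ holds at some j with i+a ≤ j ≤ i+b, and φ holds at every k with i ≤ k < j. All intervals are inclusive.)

Evaluate at each i in [0,4]:
  i=0: ✓ (rhs at j=1; lhs holds on [0,0])
  i=1: ✓ (rhs at j=1)
  i=2: ✗ (no rhs in [2,4])
  i=3: ✗ (lhs fails at k=3 before rhs at j=5)
  i=4: ✗ (lhs fails at k=4 before rhs at j=5)

0, 1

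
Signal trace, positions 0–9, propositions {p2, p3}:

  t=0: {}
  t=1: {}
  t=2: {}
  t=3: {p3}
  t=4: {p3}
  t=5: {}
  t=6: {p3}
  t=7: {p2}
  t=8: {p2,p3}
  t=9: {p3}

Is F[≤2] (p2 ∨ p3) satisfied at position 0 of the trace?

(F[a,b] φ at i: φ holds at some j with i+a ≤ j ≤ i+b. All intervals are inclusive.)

Does not hold

Check (p2 ∨ p3) at each j in [0,2]:
  j=0: false
  j=1: false
  j=2: false
No position in the window satisfies it → formula fails.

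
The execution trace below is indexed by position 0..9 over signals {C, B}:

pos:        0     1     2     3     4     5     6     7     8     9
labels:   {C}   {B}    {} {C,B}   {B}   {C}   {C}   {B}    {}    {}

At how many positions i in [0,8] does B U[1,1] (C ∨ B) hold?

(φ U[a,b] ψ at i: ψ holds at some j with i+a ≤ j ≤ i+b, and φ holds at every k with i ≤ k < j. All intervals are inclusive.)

2

Evaluate at each i in [0,8]:
  i=0: ✗ (lhs fails at k=0 before rhs at j=1)
  i=1: ✗ (no rhs in [2,2])
  i=2: ✗ (lhs fails at k=2 before rhs at j=3)
  i=3: ✓ (rhs at j=4; lhs holds on [3,3])
  i=4: ✓ (rhs at j=5; lhs holds on [4,4])
  i=5: ✗ (lhs fails at k=5 before rhs at j=6)
  i=6: ✗ (lhs fails at k=6 before rhs at j=7)
  i=7: ✗ (no rhs in [8,8])
  i=8: ✗ (no rhs in [9,9])
Positions where it holds: {3, 4} → 2.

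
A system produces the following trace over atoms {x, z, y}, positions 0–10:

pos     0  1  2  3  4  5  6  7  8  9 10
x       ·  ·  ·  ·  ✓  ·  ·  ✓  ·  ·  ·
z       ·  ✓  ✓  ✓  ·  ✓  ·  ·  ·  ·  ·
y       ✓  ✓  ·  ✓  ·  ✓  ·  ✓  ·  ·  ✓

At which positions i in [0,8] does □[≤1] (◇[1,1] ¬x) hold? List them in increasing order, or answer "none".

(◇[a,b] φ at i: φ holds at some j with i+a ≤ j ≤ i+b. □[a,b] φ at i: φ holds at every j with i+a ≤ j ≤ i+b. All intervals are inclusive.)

0, 1, 4, 7, 8

Evaluate at each i in [0,8]:
  i=0: ✓ (all of [0,1])
  i=1: ✓ (all of [1,2])
  i=2: ✗ (fails at j=3)
  i=3: ✗ (fails at j=3)
  i=4: ✓ (all of [4,5])
  i=5: ✗ (fails at j=6)
  i=6: ✗ (fails at j=6)
  i=7: ✓ (all of [7,8])
  i=8: ✓ (all of [8,9])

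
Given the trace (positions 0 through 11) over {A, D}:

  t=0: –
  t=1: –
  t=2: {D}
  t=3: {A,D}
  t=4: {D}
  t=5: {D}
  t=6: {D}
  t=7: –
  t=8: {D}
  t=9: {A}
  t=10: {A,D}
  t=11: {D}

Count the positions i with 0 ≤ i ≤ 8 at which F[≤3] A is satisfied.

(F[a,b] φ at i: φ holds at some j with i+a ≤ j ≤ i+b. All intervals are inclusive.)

7

Evaluate at each i in [0,8]:
  i=0: ✓ (witness j=3)
  i=1: ✓ (witness j=3)
  i=2: ✓ (witness j=3)
  i=3: ✓ (witness j=3)
  i=4: ✗ (none in [4,7])
  i=5: ✗ (none in [5,8])
  i=6: ✓ (witness j=9)
  i=7: ✓ (witness j=9)
  i=8: ✓ (witness j=9)
Positions where it holds: {0, 1, 2, 3, 6, 7, 8} → 7.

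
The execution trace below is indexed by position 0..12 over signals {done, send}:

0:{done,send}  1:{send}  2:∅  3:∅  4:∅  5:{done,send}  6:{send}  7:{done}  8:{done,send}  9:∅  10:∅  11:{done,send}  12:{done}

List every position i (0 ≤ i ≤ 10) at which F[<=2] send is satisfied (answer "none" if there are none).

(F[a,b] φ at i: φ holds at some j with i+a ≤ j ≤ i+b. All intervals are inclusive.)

Evaluate at each i in [0,10]:
  i=0: ✓ (witness j=0)
  i=1: ✓ (witness j=1)
  i=2: ✗ (none in [2,4])
  i=3: ✓ (witness j=5)
  i=4: ✓ (witness j=5)
  i=5: ✓ (witness j=5)
  i=6: ✓ (witness j=6)
  i=7: ✓ (witness j=8)
  i=8: ✓ (witness j=8)
  i=9: ✓ (witness j=11)
  i=10: ✓ (witness j=11)

0, 1, 3, 4, 5, 6, 7, 8, 9, 10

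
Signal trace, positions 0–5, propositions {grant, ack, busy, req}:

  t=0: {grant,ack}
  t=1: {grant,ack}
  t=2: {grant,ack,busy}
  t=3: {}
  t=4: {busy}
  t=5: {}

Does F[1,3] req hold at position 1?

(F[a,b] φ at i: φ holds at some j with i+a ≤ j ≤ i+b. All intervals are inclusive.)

Does not hold

Check req at each j in [2,4]:
  j=2: false
  j=3: false
  j=4: false
No position in the window satisfies it → formula fails.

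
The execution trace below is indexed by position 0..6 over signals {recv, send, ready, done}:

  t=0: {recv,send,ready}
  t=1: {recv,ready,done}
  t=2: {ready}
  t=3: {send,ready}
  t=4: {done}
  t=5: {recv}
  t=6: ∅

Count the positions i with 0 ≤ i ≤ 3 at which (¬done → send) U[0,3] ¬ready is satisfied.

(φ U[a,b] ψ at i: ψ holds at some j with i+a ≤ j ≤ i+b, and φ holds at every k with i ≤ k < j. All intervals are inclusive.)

1

Evaluate at each i in [0,3]:
  i=0: ✗ (no rhs in [0,3])
  i=1: ✗ (lhs fails at k=2 before rhs at j=4)
  i=2: ✗ (lhs fails at k=2 before rhs at j=4)
  i=3: ✓ (rhs at j=4; lhs holds on [3,3])
Positions where it holds: {3} → 1.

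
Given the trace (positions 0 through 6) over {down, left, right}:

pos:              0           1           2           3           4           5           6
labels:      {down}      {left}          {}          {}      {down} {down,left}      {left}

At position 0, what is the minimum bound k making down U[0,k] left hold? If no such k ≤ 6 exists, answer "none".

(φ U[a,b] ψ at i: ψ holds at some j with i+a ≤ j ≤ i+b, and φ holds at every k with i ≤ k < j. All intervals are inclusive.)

Need earliest j ≥ 0 with left, and down at every k in [0,j-1].
  j=0: rhs fails.
  j=1: rhs holds; lhs holds on [0,0]. k = 1.

1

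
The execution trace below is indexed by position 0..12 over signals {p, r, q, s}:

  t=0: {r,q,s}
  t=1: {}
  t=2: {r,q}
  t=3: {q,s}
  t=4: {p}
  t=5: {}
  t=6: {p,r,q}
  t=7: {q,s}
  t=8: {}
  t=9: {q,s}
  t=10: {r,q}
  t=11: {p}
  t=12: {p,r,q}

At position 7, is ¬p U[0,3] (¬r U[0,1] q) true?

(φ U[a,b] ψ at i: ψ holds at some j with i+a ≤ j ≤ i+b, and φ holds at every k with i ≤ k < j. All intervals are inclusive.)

Need some j in [7,10] with (¬r U[0,1] q), and ¬p at every k in [7,j-1].
  j=7: (¬r U[0,1] q) holds; no prefix to check → satisfied.

Holds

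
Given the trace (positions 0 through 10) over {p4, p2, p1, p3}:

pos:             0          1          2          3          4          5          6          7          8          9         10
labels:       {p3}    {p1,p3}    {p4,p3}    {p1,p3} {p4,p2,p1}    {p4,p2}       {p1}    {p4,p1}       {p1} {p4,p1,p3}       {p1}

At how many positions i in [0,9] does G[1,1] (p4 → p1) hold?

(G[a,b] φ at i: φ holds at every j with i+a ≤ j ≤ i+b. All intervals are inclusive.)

Evaluate at each i in [0,9]:
  i=0: ✓ (all of [1,1])
  i=1: ✗ (fails at j=2)
  i=2: ✓ (all of [3,3])
  i=3: ✓ (all of [4,4])
  i=4: ✗ (fails at j=5)
  i=5: ✓ (all of [6,6])
  i=6: ✓ (all of [7,7])
  i=7: ✓ (all of [8,8])
  i=8: ✓ (all of [9,9])
  i=9: ✓ (all of [10,10])
Positions where it holds: {0, 2, 3, 5, 6, 7, 8, 9} → 8.

8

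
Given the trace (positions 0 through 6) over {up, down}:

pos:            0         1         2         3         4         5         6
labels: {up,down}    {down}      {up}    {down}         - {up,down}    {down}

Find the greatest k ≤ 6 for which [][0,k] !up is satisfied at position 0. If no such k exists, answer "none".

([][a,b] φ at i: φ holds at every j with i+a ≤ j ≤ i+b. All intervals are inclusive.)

!up must hold from j=0 onward; find where it first fails.
  j=0: fails → no k works.

none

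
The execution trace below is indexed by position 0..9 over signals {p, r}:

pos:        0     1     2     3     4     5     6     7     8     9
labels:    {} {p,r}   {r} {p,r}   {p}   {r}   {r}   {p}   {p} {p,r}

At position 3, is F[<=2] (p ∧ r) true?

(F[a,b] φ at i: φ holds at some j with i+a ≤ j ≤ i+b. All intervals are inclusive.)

Check (p ∧ r) at each j in [3,5]:
  j=3: true
  j=4: false
  j=5: false
Found at j=3 → formula holds.

True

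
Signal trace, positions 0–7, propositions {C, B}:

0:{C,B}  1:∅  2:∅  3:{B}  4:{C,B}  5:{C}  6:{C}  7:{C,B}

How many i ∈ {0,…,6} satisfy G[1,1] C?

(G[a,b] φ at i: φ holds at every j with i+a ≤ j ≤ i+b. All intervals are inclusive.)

4

Evaluate at each i in [0,6]:
  i=0: ✗ (fails at j=1)
  i=1: ✗ (fails at j=2)
  i=2: ✗ (fails at j=3)
  i=3: ✓ (all of [4,4])
  i=4: ✓ (all of [5,5])
  i=5: ✓ (all of [6,6])
  i=6: ✓ (all of [7,7])
Positions where it holds: {3, 4, 5, 6} → 4.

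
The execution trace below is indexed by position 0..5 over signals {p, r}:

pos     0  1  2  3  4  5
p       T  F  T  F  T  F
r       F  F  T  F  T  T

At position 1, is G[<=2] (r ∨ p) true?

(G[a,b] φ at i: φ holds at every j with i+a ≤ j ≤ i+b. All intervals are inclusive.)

No

Check (r ∨ p) at every j in [1,3]:
  j=1: false
  j=2: true
  j=3: false
Fails at j=1 → formula fails.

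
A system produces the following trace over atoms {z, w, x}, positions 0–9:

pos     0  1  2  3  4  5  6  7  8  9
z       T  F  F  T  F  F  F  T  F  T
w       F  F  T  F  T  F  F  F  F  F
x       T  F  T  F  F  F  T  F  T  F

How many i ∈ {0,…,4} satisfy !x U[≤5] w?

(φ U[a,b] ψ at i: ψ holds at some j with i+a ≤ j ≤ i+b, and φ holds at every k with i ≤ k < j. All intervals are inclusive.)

4

Evaluate at each i in [0,4]:
  i=0: ✗ (lhs fails at k=0 before rhs at j=2)
  i=1: ✓ (rhs at j=2; lhs holds on [1,1])
  i=2: ✓ (rhs at j=2)
  i=3: ✓ (rhs at j=4; lhs holds on [3,3])
  i=4: ✓ (rhs at j=4)
Positions where it holds: {1, 2, 3, 4} → 4.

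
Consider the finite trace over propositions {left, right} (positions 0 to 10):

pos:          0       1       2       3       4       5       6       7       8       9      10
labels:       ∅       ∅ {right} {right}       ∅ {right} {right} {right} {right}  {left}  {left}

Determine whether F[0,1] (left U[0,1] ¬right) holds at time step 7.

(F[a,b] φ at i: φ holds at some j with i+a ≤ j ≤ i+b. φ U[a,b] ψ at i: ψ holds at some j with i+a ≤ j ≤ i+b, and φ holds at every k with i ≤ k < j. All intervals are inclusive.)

Check (left U[0,1] ¬right) at each j in [7,8]:
  j=7: fails
  j=8: fails
No position in the window satisfies it → formula fails.

No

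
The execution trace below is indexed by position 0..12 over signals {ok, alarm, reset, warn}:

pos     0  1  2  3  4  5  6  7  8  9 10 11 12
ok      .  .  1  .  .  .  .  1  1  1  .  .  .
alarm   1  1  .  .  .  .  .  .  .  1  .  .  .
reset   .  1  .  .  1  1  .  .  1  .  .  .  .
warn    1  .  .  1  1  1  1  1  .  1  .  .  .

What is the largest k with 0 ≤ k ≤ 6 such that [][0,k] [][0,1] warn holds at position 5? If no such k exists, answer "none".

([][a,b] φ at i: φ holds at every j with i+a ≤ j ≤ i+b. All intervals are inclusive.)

1

[][0,1] warn must hold from j=5 onward; find where it first fails.
  j=5: holds
  j=6: holds
  j=7: fails
Holds on [5,6], so largest k = 1.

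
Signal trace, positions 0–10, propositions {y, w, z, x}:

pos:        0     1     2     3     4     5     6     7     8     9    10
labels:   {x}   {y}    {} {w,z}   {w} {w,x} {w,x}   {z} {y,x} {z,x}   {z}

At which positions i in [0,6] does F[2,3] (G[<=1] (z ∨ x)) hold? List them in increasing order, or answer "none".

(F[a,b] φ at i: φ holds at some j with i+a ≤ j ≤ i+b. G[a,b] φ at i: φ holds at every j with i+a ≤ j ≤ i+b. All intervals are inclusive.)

2, 3, 4, 5, 6

Evaluate at each i in [0,6]:
  i=0: ✗ (none in [2,3])
  i=1: ✗ (none in [3,4])
  i=2: ✓ (witness j=5)
  i=3: ✓ (witness j=5)
  i=4: ✓ (witness j=6)
  i=5: ✓ (witness j=7)
  i=6: ✓ (witness j=8)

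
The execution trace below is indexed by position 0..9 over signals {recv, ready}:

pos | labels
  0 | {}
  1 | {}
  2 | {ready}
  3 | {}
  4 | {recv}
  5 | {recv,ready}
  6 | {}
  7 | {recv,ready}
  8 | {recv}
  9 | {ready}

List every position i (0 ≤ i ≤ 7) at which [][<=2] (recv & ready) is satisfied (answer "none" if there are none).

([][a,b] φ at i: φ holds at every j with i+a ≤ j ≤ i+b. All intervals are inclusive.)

Evaluate at each i in [0,7]:
  i=0: ✗ (fails at j=0)
  i=1: ✗ (fails at j=1)
  i=2: ✗ (fails at j=2)
  i=3: ✗ (fails at j=3)
  i=4: ✗ (fails at j=4)
  i=5: ✗ (fails at j=6)
  i=6: ✗ (fails at j=6)
  i=7: ✗ (fails at j=8)

none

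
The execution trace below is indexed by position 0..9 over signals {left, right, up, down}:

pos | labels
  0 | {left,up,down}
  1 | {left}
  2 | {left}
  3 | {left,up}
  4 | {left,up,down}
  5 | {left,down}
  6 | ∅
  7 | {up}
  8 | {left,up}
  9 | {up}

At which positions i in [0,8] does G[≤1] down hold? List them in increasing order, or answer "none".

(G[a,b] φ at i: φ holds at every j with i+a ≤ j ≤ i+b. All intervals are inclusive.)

4

Evaluate at each i in [0,8]:
  i=0: ✗ (fails at j=1)
  i=1: ✗ (fails at j=1)
  i=2: ✗ (fails at j=2)
  i=3: ✗ (fails at j=3)
  i=4: ✓ (all of [4,5])
  i=5: ✗ (fails at j=6)
  i=6: ✗ (fails at j=6)
  i=7: ✗ (fails at j=7)
  i=8: ✗ (fails at j=8)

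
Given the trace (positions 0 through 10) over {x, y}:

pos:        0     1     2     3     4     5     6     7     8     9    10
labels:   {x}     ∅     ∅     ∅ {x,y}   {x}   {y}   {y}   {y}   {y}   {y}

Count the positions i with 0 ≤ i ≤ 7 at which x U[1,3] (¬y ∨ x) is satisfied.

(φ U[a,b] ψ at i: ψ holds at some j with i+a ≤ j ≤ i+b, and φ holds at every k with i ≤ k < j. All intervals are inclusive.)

2

Evaluate at each i in [0,7]:
  i=0: ✓ (rhs at j=1; lhs holds on [0,0])
  i=1: ✗ (lhs fails at k=1 before rhs at j=2)
  i=2: ✗ (lhs fails at k=2 before rhs at j=3)
  i=3: ✗ (lhs fails at k=3 before rhs at j=4)
  i=4: ✓ (rhs at j=5; lhs holds on [4,4])
  i=5: ✗ (no rhs in [6,8])
  i=6: ✗ (no rhs in [7,9])
  i=7: ✗ (no rhs in [8,10])
Positions where it holds: {0, 4} → 2.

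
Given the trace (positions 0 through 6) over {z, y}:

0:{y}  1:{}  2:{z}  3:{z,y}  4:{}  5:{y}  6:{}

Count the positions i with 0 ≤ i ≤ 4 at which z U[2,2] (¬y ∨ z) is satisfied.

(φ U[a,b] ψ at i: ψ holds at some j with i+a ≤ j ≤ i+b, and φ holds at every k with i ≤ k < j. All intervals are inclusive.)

Evaluate at each i in [0,4]:
  i=0: ✗ (lhs fails at k=0 before rhs at j=2)
  i=1: ✗ (lhs fails at k=1 before rhs at j=3)
  i=2: ✓ (rhs at j=4; lhs holds on [2,3])
  i=3: ✗ (no rhs in [5,5])
  i=4: ✗ (lhs fails at k=4 before rhs at j=6)
Positions where it holds: {2} → 1.

1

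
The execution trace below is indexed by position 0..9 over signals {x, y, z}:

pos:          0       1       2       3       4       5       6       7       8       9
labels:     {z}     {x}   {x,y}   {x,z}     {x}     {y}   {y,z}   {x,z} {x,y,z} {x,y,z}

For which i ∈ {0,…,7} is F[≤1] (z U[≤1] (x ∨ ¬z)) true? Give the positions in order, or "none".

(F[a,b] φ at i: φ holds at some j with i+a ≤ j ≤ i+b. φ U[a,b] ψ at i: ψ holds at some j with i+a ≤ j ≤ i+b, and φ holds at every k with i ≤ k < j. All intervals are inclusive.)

0, 1, 2, 3, 4, 5, 6, 7

Evaluate at each i in [0,7]:
  i=0: ✓ (witness j=0)
  i=1: ✓ (witness j=1)
  i=2: ✓ (witness j=2)
  i=3: ✓ (witness j=3)
  i=4: ✓ (witness j=4)
  i=5: ✓ (witness j=5)
  i=6: ✓ (witness j=6)
  i=7: ✓ (witness j=7)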